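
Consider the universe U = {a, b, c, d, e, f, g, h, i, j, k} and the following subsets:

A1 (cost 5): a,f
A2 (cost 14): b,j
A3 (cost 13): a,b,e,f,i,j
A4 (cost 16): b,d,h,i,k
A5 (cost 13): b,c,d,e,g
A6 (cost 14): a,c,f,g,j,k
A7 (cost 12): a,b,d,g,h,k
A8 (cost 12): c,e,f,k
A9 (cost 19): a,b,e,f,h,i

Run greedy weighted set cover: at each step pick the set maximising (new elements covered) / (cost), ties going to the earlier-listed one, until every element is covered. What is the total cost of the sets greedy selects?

37

Pick 1: A7 adds 6 new (a, b, d, g, h, k) at cost 12 (ratio 6/12).
Pick 2: A3 adds 4 new (e, f, i, j) at cost 13 (ratio 4/13).
Pick 3: A8 adds 1 new (c) at cost 12 (ratio 1/12).
Greedy total cost: 12 + 13 + 12 = 37.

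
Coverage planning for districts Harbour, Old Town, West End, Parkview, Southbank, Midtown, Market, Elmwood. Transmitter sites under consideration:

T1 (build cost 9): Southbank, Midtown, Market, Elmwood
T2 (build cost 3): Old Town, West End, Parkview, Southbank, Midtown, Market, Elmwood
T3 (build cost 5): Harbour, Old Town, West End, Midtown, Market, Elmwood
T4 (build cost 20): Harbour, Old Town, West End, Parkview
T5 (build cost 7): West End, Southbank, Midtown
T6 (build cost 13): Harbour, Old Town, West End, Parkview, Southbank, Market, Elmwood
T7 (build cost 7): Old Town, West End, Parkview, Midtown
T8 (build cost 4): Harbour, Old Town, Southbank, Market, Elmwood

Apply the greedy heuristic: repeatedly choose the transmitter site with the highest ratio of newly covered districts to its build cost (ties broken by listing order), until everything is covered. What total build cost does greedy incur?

7

Pick 1: T2 adds 7 new (Old Town, West End, Parkview, Southbank, Midtown, Market, Elmwood) at build cost 3 (ratio 7/3).
Pick 2: T8 adds 1 new (Harbour) at build cost 4 (ratio 1/4).
Greedy total build cost: 3 + 4 = 7.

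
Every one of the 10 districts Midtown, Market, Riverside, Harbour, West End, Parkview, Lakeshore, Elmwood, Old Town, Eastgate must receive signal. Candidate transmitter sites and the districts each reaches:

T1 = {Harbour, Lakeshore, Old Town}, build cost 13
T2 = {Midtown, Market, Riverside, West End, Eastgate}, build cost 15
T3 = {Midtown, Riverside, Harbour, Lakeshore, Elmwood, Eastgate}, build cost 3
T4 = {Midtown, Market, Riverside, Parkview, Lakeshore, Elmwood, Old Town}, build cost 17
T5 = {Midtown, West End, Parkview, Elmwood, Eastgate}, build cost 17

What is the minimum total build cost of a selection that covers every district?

35

T2, T3, T4 cover every district at build cost 15 + 3 + 17 = 35.
Any cover uses at least 3 transmitter sites; among all covering selections none totals below 35.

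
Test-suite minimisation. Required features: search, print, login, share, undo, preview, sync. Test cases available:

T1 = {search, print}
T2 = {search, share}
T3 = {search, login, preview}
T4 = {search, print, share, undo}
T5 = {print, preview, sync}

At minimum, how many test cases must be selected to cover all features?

3

T3, T4, T5 together cover {search, print, login, share, undo, preview, sync} — every feature.
No 2 of the 5 test cases cover everything (all 10 pairs fall short), so 3 is minimum.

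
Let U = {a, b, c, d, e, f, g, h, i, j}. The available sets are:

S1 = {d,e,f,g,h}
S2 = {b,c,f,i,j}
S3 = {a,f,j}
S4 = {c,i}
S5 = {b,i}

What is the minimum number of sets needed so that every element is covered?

3

S1, S2, S3 together cover {a, b, c, d, e, f, g, h, i, j} — every element.
No 2 of the 5 sets cover everything (all 10 pairs fall short), so 3 is minimum.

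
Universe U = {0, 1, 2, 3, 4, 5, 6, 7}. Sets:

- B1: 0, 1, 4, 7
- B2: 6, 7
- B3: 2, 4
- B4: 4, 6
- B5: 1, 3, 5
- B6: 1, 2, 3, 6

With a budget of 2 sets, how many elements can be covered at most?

7

Choosing B1, B6 covers {0, 1, 2, 3, 4, 6, 7} — 7 elements.
No choice of 2 sets does better; here 5 is left uncovered.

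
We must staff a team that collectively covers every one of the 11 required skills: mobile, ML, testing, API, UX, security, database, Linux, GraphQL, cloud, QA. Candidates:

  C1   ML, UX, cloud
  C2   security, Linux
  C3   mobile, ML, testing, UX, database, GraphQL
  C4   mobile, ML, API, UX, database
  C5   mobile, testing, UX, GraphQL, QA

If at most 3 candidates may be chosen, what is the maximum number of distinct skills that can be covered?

Choosing C2, C4, C5 covers {mobile, ML, testing, API, UX, security, database, Linux, GraphQL, QA} — 10 skills.
No choice of 3 candidates does better; here cloud is left uncovered.

10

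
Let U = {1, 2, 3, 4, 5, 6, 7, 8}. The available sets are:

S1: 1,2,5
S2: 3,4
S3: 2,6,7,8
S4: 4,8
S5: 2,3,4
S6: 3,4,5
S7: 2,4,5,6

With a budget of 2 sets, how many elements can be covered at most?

7

Choosing S3, S6 covers {2, 3, 4, 5, 6, 7, 8} — 7 elements.
No choice of 2 sets does better; here 1 is left uncovered.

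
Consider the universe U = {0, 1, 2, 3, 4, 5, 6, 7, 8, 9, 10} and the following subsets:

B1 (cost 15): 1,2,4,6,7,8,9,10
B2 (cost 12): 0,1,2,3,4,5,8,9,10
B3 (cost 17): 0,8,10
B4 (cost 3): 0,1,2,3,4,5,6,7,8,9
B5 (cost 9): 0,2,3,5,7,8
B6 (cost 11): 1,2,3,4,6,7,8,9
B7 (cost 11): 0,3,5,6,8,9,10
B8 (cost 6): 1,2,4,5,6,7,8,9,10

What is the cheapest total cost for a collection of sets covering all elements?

9

B4, B8 cover every element at cost 3 + 6 = 9.
Any cover uses at least 2 sets; among all covering selections none totals below 9.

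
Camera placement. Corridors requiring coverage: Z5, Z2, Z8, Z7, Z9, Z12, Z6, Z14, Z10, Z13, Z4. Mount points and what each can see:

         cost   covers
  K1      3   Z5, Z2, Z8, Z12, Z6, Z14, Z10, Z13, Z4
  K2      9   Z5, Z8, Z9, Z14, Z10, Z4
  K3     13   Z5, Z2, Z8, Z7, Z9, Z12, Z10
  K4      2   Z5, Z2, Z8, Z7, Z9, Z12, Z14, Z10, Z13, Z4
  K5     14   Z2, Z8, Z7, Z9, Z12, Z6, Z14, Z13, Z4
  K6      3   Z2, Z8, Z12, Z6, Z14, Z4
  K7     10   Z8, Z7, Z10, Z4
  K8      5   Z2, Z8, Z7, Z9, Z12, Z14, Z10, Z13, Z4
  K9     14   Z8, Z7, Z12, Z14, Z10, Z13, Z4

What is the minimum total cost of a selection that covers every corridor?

K1, K4 cover every corridor at cost 3 + 2 = 5.
Any cover uses at least 2 camera mounts; among all covering selections none totals below 5.

5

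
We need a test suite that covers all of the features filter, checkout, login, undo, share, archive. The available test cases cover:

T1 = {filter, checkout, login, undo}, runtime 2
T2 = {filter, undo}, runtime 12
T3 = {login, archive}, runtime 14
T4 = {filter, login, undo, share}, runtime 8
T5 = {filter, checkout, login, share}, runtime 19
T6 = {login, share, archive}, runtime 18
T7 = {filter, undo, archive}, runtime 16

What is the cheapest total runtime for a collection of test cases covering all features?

T1, T6 cover every feature at runtime 2 + 18 = 20.
Any cover uses at least 2 test cases; among all covering selections none totals below 20.
Greedy by coverage-per-runtime would pick T1, T4, T3 for 24 — worse than the optimum 20.

20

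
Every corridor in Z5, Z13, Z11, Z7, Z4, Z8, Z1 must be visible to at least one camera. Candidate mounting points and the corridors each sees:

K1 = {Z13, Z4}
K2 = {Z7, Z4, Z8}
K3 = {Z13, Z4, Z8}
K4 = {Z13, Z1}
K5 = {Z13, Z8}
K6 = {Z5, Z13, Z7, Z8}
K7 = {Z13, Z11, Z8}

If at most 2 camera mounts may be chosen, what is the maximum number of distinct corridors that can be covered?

Choosing K1, K6 covers {Z5, Z13, Z7, Z4, Z8} — 5 corridors.
No choice of 2 camera mounts does better; here Z11, Z1 are left uncovered.

5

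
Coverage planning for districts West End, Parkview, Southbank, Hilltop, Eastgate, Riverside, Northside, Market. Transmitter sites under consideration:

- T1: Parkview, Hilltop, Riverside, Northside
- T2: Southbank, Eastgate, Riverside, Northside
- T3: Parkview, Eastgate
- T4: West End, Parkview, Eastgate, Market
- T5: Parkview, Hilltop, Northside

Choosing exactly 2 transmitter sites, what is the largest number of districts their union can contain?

Choosing T1, T4 covers {West End, Parkview, Hilltop, Eastgate, Riverside, Northside, Market} — 7 districts.
No choice of 2 transmitter sites does better; here Southbank is left uncovered.

7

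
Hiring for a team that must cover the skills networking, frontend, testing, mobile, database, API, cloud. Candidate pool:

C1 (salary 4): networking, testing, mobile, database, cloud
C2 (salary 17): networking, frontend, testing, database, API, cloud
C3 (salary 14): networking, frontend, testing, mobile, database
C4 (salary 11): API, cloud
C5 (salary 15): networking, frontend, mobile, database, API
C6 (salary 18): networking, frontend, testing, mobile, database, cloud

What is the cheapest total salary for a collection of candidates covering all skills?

19

C1, C5 cover every skill at salary 4 + 15 = 19.
Any cover uses at least 2 candidates; among all covering selections none totals below 19.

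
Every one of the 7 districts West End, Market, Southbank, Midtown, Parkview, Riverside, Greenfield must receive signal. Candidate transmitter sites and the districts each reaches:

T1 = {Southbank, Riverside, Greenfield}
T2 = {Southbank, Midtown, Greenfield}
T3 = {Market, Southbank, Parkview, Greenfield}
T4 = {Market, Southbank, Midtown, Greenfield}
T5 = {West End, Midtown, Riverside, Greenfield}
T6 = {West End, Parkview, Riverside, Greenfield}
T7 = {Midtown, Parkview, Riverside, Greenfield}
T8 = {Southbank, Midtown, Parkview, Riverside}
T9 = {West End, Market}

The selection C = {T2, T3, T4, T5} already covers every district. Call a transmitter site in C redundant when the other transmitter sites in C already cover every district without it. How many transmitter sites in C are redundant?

2

Drop T2: the rest still cover every district — redundant.
Drop T3: Parkview uncovered — not redundant.
Drop T4: the rest still cover every district — redundant.
Drop T5: West End, Riverside uncovered — not redundant.
2 redundant: T2, T4.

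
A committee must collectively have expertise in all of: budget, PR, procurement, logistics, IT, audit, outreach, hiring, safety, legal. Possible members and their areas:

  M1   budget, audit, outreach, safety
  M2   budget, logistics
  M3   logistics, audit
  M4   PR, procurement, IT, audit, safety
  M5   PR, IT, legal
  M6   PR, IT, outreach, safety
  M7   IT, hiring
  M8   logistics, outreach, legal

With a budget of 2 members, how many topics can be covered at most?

8

Choosing M4, M8 covers {PR, procurement, logistics, IT, audit, outreach, safety, legal} — 8 topics.
No choice of 2 members does better; here budget, hiring are left uncovered.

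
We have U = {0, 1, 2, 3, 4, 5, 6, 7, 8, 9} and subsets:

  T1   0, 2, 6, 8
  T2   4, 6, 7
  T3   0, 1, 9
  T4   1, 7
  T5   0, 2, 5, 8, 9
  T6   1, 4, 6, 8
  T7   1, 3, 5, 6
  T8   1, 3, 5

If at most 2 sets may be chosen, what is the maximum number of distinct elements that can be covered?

8

Choosing T2, T5 covers {0, 2, 4, 5, 6, 7, 8, 9} — 8 elements.
No choice of 2 sets does better; here 1, 3 are left uncovered.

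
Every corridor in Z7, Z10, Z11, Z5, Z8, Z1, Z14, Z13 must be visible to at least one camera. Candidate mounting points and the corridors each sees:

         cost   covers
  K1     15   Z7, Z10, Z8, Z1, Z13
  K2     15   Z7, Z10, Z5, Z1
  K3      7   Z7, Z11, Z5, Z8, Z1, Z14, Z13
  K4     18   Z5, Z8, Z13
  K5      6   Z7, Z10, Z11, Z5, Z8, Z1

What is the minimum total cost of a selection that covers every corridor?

13

K3, K5 cover every corridor at cost 7 + 6 = 13.
Any cover uses at least 2 camera mounts; among all covering selections none totals below 13.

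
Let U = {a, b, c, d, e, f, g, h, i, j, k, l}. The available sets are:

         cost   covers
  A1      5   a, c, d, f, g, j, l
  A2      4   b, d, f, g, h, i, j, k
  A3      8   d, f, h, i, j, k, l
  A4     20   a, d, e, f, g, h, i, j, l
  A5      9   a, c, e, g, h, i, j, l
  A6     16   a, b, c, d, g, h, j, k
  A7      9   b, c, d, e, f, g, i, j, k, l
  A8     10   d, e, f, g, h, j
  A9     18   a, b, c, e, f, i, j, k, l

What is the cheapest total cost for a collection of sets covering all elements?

13

A2, A5 cover every element at cost 4 + 9 = 13.
Any cover uses at least 2 sets; among all covering selections none totals below 13.
Greedy by coverage-per-cost would pick A2, A1, A5 for 18 — worse than the optimum 13.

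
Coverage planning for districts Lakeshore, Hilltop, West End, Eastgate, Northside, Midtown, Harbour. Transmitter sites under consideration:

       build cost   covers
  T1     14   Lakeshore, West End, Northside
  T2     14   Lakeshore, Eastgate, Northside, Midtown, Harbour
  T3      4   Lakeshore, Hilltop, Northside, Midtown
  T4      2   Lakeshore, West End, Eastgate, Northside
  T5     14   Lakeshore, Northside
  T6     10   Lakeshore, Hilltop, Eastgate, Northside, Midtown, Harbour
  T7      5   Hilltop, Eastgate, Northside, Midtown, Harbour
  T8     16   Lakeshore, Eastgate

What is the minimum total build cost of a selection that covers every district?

T4, T7 cover every district at build cost 2 + 5 = 7.
Any cover uses at least 2 transmitter sites; among all covering selections none totals below 7.

7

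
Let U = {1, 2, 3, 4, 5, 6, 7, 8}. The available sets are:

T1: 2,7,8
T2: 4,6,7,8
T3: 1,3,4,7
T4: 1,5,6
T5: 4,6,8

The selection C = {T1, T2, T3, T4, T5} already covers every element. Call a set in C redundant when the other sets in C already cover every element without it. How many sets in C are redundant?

Drop T1: 2 uncovered — not redundant.
Drop T2: the rest still cover every element — redundant.
Drop T3: 3 uncovered — not redundant.
Drop T4: 5 uncovered — not redundant.
Drop T5: the rest still cover every element — redundant.
2 redundant: T2, T5.

2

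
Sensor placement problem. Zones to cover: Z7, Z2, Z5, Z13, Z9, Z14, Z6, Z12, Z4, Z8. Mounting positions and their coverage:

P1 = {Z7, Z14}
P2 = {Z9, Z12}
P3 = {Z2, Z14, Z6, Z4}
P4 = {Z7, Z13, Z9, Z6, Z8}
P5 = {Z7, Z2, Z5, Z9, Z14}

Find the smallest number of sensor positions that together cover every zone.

4

P2, P3, P4, P5 together cover {Z7, Z2, Z5, Z13, Z9, Z14, Z6, Z12, Z4, Z8} — every zone.
No 3 of the 5 sensor positions cover everything (all 10 triples fall short), so 4 is minimum.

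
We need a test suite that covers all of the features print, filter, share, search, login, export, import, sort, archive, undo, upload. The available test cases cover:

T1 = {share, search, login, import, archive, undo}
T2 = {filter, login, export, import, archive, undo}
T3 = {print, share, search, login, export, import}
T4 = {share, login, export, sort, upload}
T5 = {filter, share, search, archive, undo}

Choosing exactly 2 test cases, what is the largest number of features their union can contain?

Choosing T1, T4 covers {share, search, login, export, import, sort, archive, undo, upload} — 9 features.
No choice of 2 test cases does better; here print, filter are left uncovered.

9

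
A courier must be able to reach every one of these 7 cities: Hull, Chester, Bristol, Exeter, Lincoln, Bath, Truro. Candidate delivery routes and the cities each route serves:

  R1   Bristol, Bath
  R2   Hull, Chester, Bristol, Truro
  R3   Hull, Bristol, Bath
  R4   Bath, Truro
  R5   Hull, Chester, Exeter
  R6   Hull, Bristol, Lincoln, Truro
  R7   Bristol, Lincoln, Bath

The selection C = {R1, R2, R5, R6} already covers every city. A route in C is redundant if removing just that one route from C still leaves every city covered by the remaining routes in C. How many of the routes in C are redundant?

1

Drop R1: Bath uncovered — not redundant.
Drop R2: the rest still cover every city — redundant.
Drop R5: Exeter uncovered — not redundant.
Drop R6: Lincoln uncovered — not redundant.
1 redundant: R2.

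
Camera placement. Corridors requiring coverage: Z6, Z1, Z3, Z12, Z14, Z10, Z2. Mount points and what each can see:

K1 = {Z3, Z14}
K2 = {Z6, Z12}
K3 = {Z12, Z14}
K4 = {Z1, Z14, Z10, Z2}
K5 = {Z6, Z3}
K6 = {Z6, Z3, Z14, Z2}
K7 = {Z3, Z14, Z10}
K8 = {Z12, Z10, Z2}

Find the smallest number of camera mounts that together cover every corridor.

K1, K2, K4 together cover {Z6, Z1, Z3, Z12, Z14, Z10, Z2} — every corridor.
No 2 of the 8 camera mounts cover everything (all 28 pairs fall short), so 3 is minimum.

3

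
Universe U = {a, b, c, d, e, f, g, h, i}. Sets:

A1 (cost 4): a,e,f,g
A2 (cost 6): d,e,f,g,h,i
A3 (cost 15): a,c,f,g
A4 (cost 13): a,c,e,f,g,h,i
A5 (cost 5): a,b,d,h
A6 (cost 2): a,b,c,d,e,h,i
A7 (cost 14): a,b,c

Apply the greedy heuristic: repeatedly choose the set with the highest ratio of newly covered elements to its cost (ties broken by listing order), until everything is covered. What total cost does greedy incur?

Pick 1: A6 adds 7 new (a, b, c, d, e, h, i) at cost 2 (ratio 7/2).
Pick 2: A1 adds 2 new (f, g) at cost 4 (ratio 2/4).
Greedy total cost: 2 + 4 = 6.

6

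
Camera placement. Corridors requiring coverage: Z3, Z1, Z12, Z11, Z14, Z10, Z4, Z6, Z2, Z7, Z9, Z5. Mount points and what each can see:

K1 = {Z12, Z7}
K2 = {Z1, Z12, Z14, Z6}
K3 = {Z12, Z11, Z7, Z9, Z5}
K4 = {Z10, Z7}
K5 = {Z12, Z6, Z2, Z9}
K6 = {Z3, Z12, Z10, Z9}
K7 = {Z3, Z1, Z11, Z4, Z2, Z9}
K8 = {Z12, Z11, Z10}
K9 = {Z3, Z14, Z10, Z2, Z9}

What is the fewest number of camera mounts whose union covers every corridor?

K2, K3, K4, K7 together cover {Z3, Z1, Z12, Z11, Z14, Z10, Z4, Z6, Z2, Z7, Z9, Z5} — every corridor.
No 3 of the 9 camera mounts cover everything (all 84 triples fall short), so 4 is minimum.

4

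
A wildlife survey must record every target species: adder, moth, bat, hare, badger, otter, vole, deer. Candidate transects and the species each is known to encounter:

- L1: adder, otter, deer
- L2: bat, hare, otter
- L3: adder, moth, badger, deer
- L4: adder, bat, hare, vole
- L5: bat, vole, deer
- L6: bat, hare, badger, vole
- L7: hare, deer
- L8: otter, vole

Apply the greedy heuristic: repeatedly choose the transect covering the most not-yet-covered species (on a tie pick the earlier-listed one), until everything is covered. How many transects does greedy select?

Pick 1: L3 covers 4 new species (adder, moth, badger, deer).
Pick 2: L2 covers 3 new species (bat, hare, otter).
Pick 3: L4 covers 1 new species (vole).
Greedy uses 3 transects.

3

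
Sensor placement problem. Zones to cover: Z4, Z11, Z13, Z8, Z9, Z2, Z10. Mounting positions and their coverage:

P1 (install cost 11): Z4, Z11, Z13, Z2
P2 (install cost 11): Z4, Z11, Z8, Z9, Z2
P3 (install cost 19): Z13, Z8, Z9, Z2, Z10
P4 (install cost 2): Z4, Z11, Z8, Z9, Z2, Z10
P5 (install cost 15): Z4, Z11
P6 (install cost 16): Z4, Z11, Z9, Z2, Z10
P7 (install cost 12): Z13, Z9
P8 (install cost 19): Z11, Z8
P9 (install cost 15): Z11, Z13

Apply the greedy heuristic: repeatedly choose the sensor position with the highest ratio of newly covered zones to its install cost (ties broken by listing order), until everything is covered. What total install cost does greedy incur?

Pick 1: P4 adds 6 new (Z4, Z11, Z8, Z9, Z2, Z10) at install cost 2 (ratio 6/2).
Pick 2: P1 adds 1 new (Z13) at install cost 11 (ratio 1/11).
Greedy total install cost: 2 + 11 = 13.

13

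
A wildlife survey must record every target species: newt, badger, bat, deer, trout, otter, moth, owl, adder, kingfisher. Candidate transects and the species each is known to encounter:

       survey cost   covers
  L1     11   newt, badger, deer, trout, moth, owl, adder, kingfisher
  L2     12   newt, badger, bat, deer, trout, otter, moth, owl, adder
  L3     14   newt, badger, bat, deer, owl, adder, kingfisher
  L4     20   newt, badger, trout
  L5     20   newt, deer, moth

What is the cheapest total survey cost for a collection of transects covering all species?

L1, L2 cover every species at survey cost 11 + 12 = 23.
Any cover uses at least 2 transects; among all covering selections none totals below 23.

23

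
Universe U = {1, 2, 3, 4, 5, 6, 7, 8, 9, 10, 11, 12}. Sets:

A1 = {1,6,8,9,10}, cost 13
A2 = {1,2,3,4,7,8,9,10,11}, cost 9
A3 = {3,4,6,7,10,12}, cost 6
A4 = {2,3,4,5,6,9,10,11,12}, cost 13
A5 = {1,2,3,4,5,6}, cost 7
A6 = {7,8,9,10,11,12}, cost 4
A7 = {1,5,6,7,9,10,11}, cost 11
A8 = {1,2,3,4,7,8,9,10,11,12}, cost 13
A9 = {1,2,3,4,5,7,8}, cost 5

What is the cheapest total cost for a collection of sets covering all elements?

11

A5, A6 cover every element at cost 7 + 4 = 11.
Any cover uses at least 2 sets; among all covering selections none totals below 11.
Greedy by coverage-per-cost would pick A6, A9, A3 for 15 — worse than the optimum 11.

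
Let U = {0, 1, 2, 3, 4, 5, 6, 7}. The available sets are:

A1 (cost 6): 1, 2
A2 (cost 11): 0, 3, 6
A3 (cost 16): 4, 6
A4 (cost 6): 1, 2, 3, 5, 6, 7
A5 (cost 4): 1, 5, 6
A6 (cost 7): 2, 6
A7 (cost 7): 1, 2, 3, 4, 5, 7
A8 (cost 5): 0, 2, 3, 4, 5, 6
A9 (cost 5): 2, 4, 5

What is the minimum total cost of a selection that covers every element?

A4, A8 cover every element at cost 6 + 5 = 11.
Any cover uses at least 2 sets; among all covering selections none totals below 11.

11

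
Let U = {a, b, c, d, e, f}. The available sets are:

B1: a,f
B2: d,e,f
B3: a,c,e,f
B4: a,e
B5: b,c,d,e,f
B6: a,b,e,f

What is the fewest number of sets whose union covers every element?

B1, B5 together cover {a, b, c, d, e, f} — every element.
No single set contains all 6 elements, so 2 is optimal.

2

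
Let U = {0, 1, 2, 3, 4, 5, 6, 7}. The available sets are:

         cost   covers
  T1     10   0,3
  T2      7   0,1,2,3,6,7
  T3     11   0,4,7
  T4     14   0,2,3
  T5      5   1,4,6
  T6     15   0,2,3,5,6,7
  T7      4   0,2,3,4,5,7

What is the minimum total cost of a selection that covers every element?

9

T5, T7 cover every element at cost 5 + 4 = 9.
Any cover uses at least 2 sets; among all covering selections none totals below 9.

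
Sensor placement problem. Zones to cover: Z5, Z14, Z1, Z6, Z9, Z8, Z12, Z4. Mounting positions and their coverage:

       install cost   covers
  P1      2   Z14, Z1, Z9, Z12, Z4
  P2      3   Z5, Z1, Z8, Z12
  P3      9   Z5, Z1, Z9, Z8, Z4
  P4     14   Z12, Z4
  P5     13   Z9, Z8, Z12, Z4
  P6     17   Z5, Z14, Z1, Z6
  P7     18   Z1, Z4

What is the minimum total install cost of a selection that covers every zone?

P1, P2, P6 cover every zone at install cost 2 + 3 + 17 = 22.
Any cover uses at least 2 sensor positions; among all covering selections none totals below 22.

22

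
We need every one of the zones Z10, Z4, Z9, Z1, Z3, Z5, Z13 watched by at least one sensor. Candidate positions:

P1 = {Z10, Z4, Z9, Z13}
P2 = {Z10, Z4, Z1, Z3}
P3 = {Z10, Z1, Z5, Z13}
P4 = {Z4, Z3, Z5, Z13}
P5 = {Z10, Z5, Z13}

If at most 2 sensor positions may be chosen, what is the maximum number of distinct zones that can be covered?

Choosing P1, P2 covers {Z10, Z4, Z9, Z1, Z3, Z13} — 6 zones.
No choice of 2 sensor positions does better; here Z5 is left uncovered.

6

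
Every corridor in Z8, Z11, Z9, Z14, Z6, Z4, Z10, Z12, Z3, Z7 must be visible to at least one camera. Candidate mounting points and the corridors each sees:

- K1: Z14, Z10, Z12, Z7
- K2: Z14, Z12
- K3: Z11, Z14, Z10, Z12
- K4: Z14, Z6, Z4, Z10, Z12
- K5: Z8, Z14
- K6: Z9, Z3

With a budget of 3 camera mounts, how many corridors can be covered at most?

Choosing K1, K4, K6 covers {Z9, Z14, Z6, Z4, Z10, Z12, Z3, Z7} — 8 corridors.
No choice of 3 camera mounts does better; here Z8, Z11 are left uncovered.

8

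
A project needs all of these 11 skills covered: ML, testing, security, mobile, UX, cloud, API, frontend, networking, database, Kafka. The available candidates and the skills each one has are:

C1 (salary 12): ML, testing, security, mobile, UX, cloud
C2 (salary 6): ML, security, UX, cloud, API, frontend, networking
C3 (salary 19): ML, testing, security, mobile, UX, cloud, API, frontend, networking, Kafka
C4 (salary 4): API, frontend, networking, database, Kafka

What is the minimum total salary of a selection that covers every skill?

16

C1, C4 cover every skill at salary 12 + 4 = 16.
Any cover uses at least 2 candidates; among all covering selections none totals below 16.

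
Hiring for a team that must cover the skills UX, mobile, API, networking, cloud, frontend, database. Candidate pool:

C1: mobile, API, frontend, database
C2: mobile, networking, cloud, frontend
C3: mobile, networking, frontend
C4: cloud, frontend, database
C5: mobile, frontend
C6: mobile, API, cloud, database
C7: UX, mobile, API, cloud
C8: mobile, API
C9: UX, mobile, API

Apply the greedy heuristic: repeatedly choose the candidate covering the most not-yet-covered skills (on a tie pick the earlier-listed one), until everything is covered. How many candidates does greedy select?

Pick 1: C1 covers 4 new skills (mobile, API, frontend, database).
Pick 2: C2 covers 2 new skills (networking, cloud).
Pick 3: C7 covers 1 new skills (UX).
Greedy uses 3 candidates.

3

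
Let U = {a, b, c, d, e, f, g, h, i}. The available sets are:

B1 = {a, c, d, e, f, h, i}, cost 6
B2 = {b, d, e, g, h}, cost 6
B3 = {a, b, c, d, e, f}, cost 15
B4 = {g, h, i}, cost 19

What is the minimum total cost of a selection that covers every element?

12

B1, B2 cover every element at cost 6 + 6 = 12.
Any cover uses at least 2 sets; among all covering selections none totals below 12.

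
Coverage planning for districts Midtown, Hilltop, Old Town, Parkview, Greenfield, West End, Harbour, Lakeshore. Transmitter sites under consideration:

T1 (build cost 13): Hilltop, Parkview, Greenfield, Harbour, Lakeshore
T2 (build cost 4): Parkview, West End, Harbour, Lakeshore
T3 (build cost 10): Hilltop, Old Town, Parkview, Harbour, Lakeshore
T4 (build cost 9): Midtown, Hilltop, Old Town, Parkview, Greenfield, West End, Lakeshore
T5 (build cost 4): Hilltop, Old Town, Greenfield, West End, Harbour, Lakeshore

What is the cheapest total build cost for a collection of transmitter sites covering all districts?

13

T2, T4 cover every district at build cost 4 + 9 = 13.
Any cover uses at least 2 transmitter sites; among all covering selections none totals below 13.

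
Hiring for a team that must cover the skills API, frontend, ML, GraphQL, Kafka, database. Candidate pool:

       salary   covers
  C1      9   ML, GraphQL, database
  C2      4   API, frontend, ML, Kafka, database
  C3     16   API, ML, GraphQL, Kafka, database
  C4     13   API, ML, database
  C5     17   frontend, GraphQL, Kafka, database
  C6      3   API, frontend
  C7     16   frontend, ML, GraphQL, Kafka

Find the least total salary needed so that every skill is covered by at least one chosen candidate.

C1, C2 cover every skill at salary 9 + 4 = 13.
Any cover uses at least 2 candidates; among all covering selections none totals below 13.

13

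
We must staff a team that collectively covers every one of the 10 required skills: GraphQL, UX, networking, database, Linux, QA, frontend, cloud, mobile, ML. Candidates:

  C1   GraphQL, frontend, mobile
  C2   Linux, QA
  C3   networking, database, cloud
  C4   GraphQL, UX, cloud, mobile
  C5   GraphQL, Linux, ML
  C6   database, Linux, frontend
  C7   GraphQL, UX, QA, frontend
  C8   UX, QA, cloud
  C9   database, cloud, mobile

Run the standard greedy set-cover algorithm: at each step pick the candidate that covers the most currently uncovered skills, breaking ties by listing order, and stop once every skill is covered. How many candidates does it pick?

Pick 1: C4 covers 4 new skills (GraphQL, UX, cloud, mobile).
Pick 2: C6 covers 3 new skills (database, Linux, frontend).
Pick 3: C2 covers 1 new skills (QA).
Pick 4: C3 covers 1 new skills (networking).
Pick 5: C5 covers 1 new skills (ML).
Greedy uses 5 candidates. (The true minimum is 4.)

5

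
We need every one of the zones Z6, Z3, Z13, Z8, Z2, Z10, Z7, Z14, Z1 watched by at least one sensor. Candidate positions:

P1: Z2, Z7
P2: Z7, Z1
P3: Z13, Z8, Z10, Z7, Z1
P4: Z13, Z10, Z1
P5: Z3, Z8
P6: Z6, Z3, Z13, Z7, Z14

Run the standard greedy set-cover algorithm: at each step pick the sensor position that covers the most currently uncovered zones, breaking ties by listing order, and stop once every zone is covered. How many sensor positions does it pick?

3

Pick 1: P3 covers 5 new zones (Z13, Z8, Z10, Z7, Z1).
Pick 2: P6 covers 3 new zones (Z6, Z3, Z14).
Pick 3: P1 covers 1 new zones (Z2).
Greedy uses 3 sensor positions.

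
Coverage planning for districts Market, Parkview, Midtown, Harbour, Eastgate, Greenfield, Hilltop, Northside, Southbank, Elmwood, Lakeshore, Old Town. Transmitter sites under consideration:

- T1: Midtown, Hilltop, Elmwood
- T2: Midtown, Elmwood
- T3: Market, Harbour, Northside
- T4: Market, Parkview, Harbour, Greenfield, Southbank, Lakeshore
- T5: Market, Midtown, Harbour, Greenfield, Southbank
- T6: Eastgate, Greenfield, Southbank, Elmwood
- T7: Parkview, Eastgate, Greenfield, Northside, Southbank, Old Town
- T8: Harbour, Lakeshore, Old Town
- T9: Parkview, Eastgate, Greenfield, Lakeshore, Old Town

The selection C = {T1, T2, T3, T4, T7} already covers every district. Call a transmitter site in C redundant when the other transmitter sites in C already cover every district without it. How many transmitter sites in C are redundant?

Drop T1: Hilltop uncovered — not redundant.
Drop T2: the rest still cover every district — redundant.
Drop T3: the rest still cover every district — redundant.
Drop T4: Lakeshore uncovered — not redundant.
Drop T7: Eastgate, Old Town uncovered — not redundant.
2 redundant: T2, T3.

2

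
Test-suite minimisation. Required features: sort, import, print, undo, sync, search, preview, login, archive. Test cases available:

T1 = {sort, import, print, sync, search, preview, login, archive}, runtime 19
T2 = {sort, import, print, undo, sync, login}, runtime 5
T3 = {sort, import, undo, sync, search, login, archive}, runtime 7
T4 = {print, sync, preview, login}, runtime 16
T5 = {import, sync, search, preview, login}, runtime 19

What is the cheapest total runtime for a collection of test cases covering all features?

23

T3, T4 cover every feature at runtime 7 + 16 = 23.
Any cover uses at least 2 test cases; among all covering selections none totals below 23.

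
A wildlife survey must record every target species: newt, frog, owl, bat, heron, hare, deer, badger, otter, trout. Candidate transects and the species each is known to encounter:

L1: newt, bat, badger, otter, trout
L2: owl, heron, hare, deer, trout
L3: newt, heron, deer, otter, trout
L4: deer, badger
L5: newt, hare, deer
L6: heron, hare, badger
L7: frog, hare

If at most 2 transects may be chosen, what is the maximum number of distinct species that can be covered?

9

Choosing L1, L2 covers {newt, owl, bat, heron, hare, deer, badger, otter, trout} — 9 species.
No choice of 2 transects does better; here frog is left uncovered.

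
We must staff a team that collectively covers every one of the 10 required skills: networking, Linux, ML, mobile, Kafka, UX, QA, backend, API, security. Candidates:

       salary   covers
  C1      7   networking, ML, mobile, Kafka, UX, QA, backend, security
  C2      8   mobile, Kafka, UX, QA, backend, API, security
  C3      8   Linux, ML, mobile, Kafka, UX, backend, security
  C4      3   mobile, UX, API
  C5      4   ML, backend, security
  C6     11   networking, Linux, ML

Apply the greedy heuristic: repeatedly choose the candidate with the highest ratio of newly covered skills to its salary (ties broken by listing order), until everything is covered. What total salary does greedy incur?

18

Pick 1: C1 adds 8 new (networking, ML, mobile, Kafka, UX, QA, backend, security) at salary 7 (ratio 8/7).
Pick 2: C4 adds 1 new (API) at salary 3 (ratio 1/3).
Pick 3: C3 adds 1 new (Linux) at salary 8 (ratio 1/8).
Greedy total salary: 7 + 3 + 8 = 18.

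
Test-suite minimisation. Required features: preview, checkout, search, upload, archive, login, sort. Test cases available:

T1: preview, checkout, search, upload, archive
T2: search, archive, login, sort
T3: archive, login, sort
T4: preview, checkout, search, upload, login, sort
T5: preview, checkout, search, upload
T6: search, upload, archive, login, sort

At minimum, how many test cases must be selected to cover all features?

2

T1, T2 together cover {preview, checkout, search, upload, archive, login, sort} — every feature.
No single test case contains all 7 features, so 2 is optimal.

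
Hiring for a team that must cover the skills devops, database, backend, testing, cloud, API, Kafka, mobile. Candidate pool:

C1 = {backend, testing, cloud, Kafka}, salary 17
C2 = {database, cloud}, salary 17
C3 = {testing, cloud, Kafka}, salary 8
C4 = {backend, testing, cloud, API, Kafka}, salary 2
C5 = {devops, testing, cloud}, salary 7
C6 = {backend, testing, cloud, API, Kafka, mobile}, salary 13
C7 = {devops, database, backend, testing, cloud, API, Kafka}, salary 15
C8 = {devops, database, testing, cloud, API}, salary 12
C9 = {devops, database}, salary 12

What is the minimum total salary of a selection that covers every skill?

C6, C8 cover every skill at salary 13 + 12 = 25.
Any cover uses at least 2 candidates; among all covering selections none totals below 25.

25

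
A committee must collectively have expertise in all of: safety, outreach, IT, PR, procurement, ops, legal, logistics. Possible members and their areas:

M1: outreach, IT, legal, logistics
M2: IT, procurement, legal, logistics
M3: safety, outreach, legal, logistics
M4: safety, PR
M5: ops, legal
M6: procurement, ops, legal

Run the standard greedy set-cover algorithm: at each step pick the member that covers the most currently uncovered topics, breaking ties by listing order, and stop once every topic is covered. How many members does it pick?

Pick 1: M1 covers 4 new topics (outreach, IT, legal, logistics).
Pick 2: M4 covers 2 new topics (safety, PR).
Pick 3: M6 covers 2 new topics (procurement, ops).
Greedy uses 3 members.

3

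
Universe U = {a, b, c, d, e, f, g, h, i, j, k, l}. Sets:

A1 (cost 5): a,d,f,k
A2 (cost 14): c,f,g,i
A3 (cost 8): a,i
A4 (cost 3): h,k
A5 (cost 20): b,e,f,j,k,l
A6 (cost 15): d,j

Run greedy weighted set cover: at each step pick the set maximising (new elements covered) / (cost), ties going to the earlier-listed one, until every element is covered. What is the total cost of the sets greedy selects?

Pick 1: A1 adds 4 new (a, d, f, k) at cost 5 (ratio 4/5).
Pick 2: A4 adds 1 new (h) at cost 3 (ratio 1/3).
Pick 3: A2 adds 3 new (c, g, i) at cost 14 (ratio 3/14).
Pick 4: A5 adds 4 new (b, e, j, l) at cost 20 (ratio 4/20).
Greedy total cost: 5 + 3 + 14 + 20 = 42.

42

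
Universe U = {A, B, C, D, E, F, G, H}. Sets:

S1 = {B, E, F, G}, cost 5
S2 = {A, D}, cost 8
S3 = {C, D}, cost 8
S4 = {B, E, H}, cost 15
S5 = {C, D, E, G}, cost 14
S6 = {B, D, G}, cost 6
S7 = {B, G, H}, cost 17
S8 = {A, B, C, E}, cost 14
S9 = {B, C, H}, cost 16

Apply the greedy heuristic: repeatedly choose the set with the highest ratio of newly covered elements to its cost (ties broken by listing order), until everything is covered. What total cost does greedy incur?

36

Pick 1: S1 adds 4 new (B, E, F, G) at cost 5 (ratio 4/5).
Pick 2: S2 adds 2 new (A, D) at cost 8 (ratio 2/8).
Pick 3: S3 adds 1 new (C) at cost 8 (ratio 1/8).
Pick 4: S4 adds 1 new (H) at cost 15 (ratio 1/15).
Greedy total cost: 5 + 8 + 8 + 15 = 36. (The true optimum is 29, so greedy overshoots here.)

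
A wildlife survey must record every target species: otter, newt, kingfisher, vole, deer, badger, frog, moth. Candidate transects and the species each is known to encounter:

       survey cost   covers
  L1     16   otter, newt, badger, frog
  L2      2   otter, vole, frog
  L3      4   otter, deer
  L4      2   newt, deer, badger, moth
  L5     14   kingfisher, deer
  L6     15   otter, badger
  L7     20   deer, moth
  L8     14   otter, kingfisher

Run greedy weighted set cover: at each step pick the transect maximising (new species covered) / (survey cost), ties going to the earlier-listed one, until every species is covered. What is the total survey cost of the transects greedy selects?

18

Pick 1: L4 adds 4 new (newt, deer, badger, moth) at survey cost 2 (ratio 4/2).
Pick 2: L2 adds 3 new (otter, vole, frog) at survey cost 2 (ratio 3/2).
Pick 3: L5 adds 1 new (kingfisher) at survey cost 14 (ratio 1/14).
Greedy total survey cost: 2 + 2 + 14 = 18.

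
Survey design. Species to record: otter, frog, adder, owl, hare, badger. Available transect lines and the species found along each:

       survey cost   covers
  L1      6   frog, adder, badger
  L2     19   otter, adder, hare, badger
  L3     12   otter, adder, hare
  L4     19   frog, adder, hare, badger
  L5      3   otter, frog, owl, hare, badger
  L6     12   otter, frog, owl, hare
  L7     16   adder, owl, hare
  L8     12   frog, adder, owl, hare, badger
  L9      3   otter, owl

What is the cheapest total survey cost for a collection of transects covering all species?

9

L1, L5 cover every species at survey cost 6 + 3 = 9.
Any cover uses at least 2 transects; among all covering selections none totals below 9.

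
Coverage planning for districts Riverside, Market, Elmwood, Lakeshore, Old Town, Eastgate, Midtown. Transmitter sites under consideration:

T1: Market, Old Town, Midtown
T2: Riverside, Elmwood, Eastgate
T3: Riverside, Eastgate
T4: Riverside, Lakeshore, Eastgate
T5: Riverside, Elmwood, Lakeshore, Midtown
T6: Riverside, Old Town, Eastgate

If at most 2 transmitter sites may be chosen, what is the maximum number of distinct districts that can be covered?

6

Choosing T1, T2 covers {Riverside, Market, Elmwood, Old Town, Eastgate, Midtown} — 6 districts.
No choice of 2 transmitter sites does better; here Lakeshore is left uncovered.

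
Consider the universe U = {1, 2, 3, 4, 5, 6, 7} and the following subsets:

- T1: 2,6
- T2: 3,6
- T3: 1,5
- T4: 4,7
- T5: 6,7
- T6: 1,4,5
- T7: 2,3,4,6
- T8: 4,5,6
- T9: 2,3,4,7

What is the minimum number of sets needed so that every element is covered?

3

T1, T3, T9 together cover {1, 2, 3, 4, 5, 6, 7} — every element.
No 2 of the 9 sets cover everything (all 36 pairs fall short), so 3 is minimum.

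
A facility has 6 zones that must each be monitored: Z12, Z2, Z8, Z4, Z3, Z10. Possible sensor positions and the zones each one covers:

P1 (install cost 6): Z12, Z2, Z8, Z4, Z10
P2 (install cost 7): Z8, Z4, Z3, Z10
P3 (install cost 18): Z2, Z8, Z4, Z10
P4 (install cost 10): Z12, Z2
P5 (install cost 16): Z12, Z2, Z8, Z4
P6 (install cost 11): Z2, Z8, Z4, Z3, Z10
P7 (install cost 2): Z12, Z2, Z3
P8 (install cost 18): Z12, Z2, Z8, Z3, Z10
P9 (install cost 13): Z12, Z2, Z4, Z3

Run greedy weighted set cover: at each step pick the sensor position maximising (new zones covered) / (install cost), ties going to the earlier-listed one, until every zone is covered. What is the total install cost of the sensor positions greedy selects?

Pick 1: P7 adds 3 new (Z12, Z2, Z3) at install cost 2 (ratio 3/2).
Pick 2: P1 adds 3 new (Z8, Z4, Z10) at install cost 6 (ratio 3/6).
Greedy total install cost: 2 + 6 = 8.

8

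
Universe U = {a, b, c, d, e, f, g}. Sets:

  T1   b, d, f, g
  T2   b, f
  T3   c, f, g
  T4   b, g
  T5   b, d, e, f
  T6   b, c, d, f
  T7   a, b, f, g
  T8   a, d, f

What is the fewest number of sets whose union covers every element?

T3, T5, T7 together cover {a, b, c, d, e, f, g} — every element.
No 2 of the 8 sets cover everything (all 28 pairs fall short), so 3 is minimum.

3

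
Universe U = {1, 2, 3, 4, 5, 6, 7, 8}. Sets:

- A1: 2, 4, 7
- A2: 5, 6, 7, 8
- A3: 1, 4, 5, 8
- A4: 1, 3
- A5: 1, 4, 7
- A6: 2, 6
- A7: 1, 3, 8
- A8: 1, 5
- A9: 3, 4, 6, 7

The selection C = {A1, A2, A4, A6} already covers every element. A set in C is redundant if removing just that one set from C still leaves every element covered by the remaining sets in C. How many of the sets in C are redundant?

Drop A1: 4 uncovered — not redundant.
Drop A2: 5, 8 uncovered — not redundant.
Drop A4: 1, 3 uncovered — not redundant.
Drop A6: the rest still cover every element — redundant.
1 redundant: A6.

1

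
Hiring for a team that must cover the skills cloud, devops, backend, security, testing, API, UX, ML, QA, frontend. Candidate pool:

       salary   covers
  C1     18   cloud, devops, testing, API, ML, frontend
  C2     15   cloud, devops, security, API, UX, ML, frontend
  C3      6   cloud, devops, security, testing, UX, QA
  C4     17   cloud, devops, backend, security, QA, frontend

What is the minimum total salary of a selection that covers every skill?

C2, C3, C4 cover every skill at salary 15 + 6 + 17 = 38.
Any cover uses at least 3 candidates; among all covering selections none totals below 38.

38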